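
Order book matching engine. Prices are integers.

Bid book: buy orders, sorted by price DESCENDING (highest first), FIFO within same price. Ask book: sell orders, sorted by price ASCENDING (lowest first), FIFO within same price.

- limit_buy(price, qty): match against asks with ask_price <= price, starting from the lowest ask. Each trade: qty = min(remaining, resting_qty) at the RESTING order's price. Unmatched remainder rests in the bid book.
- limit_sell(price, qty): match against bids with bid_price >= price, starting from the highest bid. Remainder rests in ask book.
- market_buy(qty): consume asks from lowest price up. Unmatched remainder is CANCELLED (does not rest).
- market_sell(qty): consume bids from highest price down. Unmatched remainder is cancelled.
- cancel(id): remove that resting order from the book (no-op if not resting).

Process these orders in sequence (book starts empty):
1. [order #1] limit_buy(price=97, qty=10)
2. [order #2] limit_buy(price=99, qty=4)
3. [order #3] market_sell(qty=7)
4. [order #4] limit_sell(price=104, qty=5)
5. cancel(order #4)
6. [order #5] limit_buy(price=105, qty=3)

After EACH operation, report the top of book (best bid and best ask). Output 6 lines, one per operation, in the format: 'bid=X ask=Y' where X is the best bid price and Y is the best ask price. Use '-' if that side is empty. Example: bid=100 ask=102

Answer: bid=97 ask=-
bid=99 ask=-
bid=97 ask=-
bid=97 ask=104
bid=97 ask=-
bid=105 ask=-

Derivation:
After op 1 [order #1] limit_buy(price=97, qty=10): fills=none; bids=[#1:10@97] asks=[-]
After op 2 [order #2] limit_buy(price=99, qty=4): fills=none; bids=[#2:4@99 #1:10@97] asks=[-]
After op 3 [order #3] market_sell(qty=7): fills=#2x#3:4@99 #1x#3:3@97; bids=[#1:7@97] asks=[-]
After op 4 [order #4] limit_sell(price=104, qty=5): fills=none; bids=[#1:7@97] asks=[#4:5@104]
After op 5 cancel(order #4): fills=none; bids=[#1:7@97] asks=[-]
After op 6 [order #5] limit_buy(price=105, qty=3): fills=none; bids=[#5:3@105 #1:7@97] asks=[-]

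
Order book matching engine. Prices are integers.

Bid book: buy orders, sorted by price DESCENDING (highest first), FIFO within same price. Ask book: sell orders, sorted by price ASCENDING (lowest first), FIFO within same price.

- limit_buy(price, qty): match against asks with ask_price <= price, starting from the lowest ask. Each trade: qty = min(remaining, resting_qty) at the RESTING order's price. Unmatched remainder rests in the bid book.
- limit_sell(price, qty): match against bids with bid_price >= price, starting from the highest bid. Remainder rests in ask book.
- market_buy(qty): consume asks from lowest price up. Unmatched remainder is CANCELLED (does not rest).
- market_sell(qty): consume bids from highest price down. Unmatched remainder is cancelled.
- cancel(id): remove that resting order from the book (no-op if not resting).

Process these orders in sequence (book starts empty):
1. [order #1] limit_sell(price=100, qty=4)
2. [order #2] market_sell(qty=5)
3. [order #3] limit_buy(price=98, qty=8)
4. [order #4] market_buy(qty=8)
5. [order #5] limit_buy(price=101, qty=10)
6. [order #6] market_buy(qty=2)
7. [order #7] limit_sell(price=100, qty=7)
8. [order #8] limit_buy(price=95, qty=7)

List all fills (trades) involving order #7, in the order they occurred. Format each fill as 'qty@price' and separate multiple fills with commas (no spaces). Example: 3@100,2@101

After op 1 [order #1] limit_sell(price=100, qty=4): fills=none; bids=[-] asks=[#1:4@100]
After op 2 [order #2] market_sell(qty=5): fills=none; bids=[-] asks=[#1:4@100]
After op 3 [order #3] limit_buy(price=98, qty=8): fills=none; bids=[#3:8@98] asks=[#1:4@100]
After op 4 [order #4] market_buy(qty=8): fills=#4x#1:4@100; bids=[#3:8@98] asks=[-]
After op 5 [order #5] limit_buy(price=101, qty=10): fills=none; bids=[#5:10@101 #3:8@98] asks=[-]
After op 6 [order #6] market_buy(qty=2): fills=none; bids=[#5:10@101 #3:8@98] asks=[-]
After op 7 [order #7] limit_sell(price=100, qty=7): fills=#5x#7:7@101; bids=[#5:3@101 #3:8@98] asks=[-]
After op 8 [order #8] limit_buy(price=95, qty=7): fills=none; bids=[#5:3@101 #3:8@98 #8:7@95] asks=[-]

Answer: 7@101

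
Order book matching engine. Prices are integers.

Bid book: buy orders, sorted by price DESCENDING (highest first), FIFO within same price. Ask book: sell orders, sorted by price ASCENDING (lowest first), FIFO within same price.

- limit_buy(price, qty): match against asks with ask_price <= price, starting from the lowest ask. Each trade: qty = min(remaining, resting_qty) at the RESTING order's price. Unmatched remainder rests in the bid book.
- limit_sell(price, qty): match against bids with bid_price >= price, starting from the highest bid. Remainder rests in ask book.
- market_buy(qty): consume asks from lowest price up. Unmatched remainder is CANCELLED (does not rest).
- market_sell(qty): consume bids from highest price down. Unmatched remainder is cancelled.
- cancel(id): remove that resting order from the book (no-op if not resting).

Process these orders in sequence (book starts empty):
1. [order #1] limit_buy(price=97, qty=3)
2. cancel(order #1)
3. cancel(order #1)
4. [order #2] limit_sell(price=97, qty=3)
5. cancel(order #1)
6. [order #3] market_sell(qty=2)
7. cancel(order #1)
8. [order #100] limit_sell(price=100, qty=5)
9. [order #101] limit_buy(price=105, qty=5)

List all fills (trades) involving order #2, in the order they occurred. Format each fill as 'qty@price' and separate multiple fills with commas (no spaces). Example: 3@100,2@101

After op 1 [order #1] limit_buy(price=97, qty=3): fills=none; bids=[#1:3@97] asks=[-]
After op 2 cancel(order #1): fills=none; bids=[-] asks=[-]
After op 3 cancel(order #1): fills=none; bids=[-] asks=[-]
After op 4 [order #2] limit_sell(price=97, qty=3): fills=none; bids=[-] asks=[#2:3@97]
After op 5 cancel(order #1): fills=none; bids=[-] asks=[#2:3@97]
After op 6 [order #3] market_sell(qty=2): fills=none; bids=[-] asks=[#2:3@97]
After op 7 cancel(order #1): fills=none; bids=[-] asks=[#2:3@97]
After op 8 [order #100] limit_sell(price=100, qty=5): fills=none; bids=[-] asks=[#2:3@97 #100:5@100]
After op 9 [order #101] limit_buy(price=105, qty=5): fills=#101x#2:3@97 #101x#100:2@100; bids=[-] asks=[#100:3@100]

Answer: 3@97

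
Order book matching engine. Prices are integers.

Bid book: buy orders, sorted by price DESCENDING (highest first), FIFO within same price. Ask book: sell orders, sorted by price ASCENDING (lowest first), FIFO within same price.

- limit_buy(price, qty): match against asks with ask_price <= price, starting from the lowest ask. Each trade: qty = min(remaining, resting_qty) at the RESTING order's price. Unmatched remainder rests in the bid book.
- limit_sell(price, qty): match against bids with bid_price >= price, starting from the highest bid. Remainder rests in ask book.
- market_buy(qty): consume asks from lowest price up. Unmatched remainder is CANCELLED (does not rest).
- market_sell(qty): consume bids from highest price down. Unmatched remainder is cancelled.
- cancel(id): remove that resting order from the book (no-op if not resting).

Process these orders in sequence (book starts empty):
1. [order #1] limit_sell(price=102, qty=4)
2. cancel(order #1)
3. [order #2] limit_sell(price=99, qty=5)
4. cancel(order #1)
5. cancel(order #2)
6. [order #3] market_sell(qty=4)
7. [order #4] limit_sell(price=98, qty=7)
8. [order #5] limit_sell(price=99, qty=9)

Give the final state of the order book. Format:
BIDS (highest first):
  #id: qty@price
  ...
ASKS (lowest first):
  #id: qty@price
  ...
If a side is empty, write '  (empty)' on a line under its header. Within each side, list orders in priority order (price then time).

After op 1 [order #1] limit_sell(price=102, qty=4): fills=none; bids=[-] asks=[#1:4@102]
After op 2 cancel(order #1): fills=none; bids=[-] asks=[-]
After op 3 [order #2] limit_sell(price=99, qty=5): fills=none; bids=[-] asks=[#2:5@99]
After op 4 cancel(order #1): fills=none; bids=[-] asks=[#2:5@99]
After op 5 cancel(order #2): fills=none; bids=[-] asks=[-]
After op 6 [order #3] market_sell(qty=4): fills=none; bids=[-] asks=[-]
After op 7 [order #4] limit_sell(price=98, qty=7): fills=none; bids=[-] asks=[#4:7@98]
After op 8 [order #5] limit_sell(price=99, qty=9): fills=none; bids=[-] asks=[#4:7@98 #5:9@99]

Answer: BIDS (highest first):
  (empty)
ASKS (lowest first):
  #4: 7@98
  #5: 9@99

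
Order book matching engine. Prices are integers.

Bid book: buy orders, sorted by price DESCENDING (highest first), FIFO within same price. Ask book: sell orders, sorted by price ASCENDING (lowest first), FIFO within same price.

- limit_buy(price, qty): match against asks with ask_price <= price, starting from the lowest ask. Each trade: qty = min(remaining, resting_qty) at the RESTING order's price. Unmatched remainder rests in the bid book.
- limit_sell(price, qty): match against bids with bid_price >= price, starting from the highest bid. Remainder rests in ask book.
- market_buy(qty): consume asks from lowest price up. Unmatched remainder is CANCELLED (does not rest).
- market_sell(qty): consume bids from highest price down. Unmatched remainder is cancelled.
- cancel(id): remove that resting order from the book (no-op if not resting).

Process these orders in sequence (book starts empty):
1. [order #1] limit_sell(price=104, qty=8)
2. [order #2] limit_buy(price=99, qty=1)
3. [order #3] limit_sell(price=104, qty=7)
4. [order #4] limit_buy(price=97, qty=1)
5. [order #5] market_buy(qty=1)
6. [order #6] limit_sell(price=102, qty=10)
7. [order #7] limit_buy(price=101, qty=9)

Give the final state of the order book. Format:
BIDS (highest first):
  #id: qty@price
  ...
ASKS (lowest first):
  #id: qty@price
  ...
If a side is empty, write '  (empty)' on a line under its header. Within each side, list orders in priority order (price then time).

Answer: BIDS (highest first):
  #7: 9@101
  #2: 1@99
  #4: 1@97
ASKS (lowest first):
  #6: 10@102
  #1: 7@104
  #3: 7@104

Derivation:
After op 1 [order #1] limit_sell(price=104, qty=8): fills=none; bids=[-] asks=[#1:8@104]
After op 2 [order #2] limit_buy(price=99, qty=1): fills=none; bids=[#2:1@99] asks=[#1:8@104]
After op 3 [order #3] limit_sell(price=104, qty=7): fills=none; bids=[#2:1@99] asks=[#1:8@104 #3:7@104]
After op 4 [order #4] limit_buy(price=97, qty=1): fills=none; bids=[#2:1@99 #4:1@97] asks=[#1:8@104 #3:7@104]
After op 5 [order #5] market_buy(qty=1): fills=#5x#1:1@104; bids=[#2:1@99 #4:1@97] asks=[#1:7@104 #3:7@104]
After op 6 [order #6] limit_sell(price=102, qty=10): fills=none; bids=[#2:1@99 #4:1@97] asks=[#6:10@102 #1:7@104 #3:7@104]
After op 7 [order #7] limit_buy(price=101, qty=9): fills=none; bids=[#7:9@101 #2:1@99 #4:1@97] asks=[#6:10@102 #1:7@104 #3:7@104]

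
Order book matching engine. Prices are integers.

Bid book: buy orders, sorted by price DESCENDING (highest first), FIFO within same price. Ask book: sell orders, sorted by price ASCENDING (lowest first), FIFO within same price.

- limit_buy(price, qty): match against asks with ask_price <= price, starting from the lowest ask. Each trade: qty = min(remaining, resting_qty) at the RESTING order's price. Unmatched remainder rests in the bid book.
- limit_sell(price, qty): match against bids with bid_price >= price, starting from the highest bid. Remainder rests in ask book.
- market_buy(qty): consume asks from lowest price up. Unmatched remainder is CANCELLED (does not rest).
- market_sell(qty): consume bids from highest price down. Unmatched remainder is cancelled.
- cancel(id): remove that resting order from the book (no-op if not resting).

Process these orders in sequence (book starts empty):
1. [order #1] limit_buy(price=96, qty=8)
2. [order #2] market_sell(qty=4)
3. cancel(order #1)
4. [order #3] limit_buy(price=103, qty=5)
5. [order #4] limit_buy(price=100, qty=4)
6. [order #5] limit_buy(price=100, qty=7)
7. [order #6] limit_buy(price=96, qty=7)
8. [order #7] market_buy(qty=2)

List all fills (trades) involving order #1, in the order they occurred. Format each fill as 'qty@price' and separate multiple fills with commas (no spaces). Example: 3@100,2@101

After op 1 [order #1] limit_buy(price=96, qty=8): fills=none; bids=[#1:8@96] asks=[-]
After op 2 [order #2] market_sell(qty=4): fills=#1x#2:4@96; bids=[#1:4@96] asks=[-]
After op 3 cancel(order #1): fills=none; bids=[-] asks=[-]
After op 4 [order #3] limit_buy(price=103, qty=5): fills=none; bids=[#3:5@103] asks=[-]
After op 5 [order #4] limit_buy(price=100, qty=4): fills=none; bids=[#3:5@103 #4:4@100] asks=[-]
After op 6 [order #5] limit_buy(price=100, qty=7): fills=none; bids=[#3:5@103 #4:4@100 #5:7@100] asks=[-]
After op 7 [order #6] limit_buy(price=96, qty=7): fills=none; bids=[#3:5@103 #4:4@100 #5:7@100 #6:7@96] asks=[-]
After op 8 [order #7] market_buy(qty=2): fills=none; bids=[#3:5@103 #4:4@100 #5:7@100 #6:7@96] asks=[-]

Answer: 4@96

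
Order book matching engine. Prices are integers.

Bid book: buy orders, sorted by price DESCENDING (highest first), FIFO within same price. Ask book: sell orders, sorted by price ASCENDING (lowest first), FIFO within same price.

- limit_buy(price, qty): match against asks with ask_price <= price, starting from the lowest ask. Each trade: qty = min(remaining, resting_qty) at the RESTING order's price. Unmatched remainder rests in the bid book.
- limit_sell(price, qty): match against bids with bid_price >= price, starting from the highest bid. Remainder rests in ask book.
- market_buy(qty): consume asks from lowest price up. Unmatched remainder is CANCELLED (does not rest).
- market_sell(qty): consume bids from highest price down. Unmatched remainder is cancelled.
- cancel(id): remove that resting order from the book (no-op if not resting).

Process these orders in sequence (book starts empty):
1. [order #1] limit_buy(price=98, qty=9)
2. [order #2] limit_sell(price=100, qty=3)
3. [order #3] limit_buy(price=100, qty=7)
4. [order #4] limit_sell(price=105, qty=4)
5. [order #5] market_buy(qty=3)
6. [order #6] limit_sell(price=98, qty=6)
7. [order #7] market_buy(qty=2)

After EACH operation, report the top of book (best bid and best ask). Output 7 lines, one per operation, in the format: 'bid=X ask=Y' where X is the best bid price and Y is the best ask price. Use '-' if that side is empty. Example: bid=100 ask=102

Answer: bid=98 ask=-
bid=98 ask=100
bid=100 ask=-
bid=100 ask=105
bid=100 ask=105
bid=98 ask=105
bid=98 ask=-

Derivation:
After op 1 [order #1] limit_buy(price=98, qty=9): fills=none; bids=[#1:9@98] asks=[-]
After op 2 [order #2] limit_sell(price=100, qty=3): fills=none; bids=[#1:9@98] asks=[#2:3@100]
After op 3 [order #3] limit_buy(price=100, qty=7): fills=#3x#2:3@100; bids=[#3:4@100 #1:9@98] asks=[-]
After op 4 [order #4] limit_sell(price=105, qty=4): fills=none; bids=[#3:4@100 #1:9@98] asks=[#4:4@105]
After op 5 [order #5] market_buy(qty=3): fills=#5x#4:3@105; bids=[#3:4@100 #1:9@98] asks=[#4:1@105]
After op 6 [order #6] limit_sell(price=98, qty=6): fills=#3x#6:4@100 #1x#6:2@98; bids=[#1:7@98] asks=[#4:1@105]
After op 7 [order #7] market_buy(qty=2): fills=#7x#4:1@105; bids=[#1:7@98] asks=[-]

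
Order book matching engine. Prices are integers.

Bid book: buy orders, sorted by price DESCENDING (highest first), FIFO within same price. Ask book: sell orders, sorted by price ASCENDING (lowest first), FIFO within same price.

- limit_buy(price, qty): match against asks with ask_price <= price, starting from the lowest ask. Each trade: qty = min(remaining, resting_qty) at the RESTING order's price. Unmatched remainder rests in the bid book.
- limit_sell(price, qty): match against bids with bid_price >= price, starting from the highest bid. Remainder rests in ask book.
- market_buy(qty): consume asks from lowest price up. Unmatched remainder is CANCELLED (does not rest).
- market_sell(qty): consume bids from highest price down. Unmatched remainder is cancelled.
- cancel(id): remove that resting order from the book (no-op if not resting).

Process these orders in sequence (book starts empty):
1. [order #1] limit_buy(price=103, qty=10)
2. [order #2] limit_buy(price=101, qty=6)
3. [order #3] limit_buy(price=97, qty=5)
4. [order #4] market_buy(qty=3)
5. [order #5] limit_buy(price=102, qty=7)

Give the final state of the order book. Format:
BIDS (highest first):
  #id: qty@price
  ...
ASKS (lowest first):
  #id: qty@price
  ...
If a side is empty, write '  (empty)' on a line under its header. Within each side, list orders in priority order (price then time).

Answer: BIDS (highest first):
  #1: 10@103
  #5: 7@102
  #2: 6@101
  #3: 5@97
ASKS (lowest first):
  (empty)

Derivation:
After op 1 [order #1] limit_buy(price=103, qty=10): fills=none; bids=[#1:10@103] asks=[-]
After op 2 [order #2] limit_buy(price=101, qty=6): fills=none; bids=[#1:10@103 #2:6@101] asks=[-]
After op 3 [order #3] limit_buy(price=97, qty=5): fills=none; bids=[#1:10@103 #2:6@101 #3:5@97] asks=[-]
After op 4 [order #4] market_buy(qty=3): fills=none; bids=[#1:10@103 #2:6@101 #3:5@97] asks=[-]
After op 5 [order #5] limit_buy(price=102, qty=7): fills=none; bids=[#1:10@103 #5:7@102 #2:6@101 #3:5@97] asks=[-]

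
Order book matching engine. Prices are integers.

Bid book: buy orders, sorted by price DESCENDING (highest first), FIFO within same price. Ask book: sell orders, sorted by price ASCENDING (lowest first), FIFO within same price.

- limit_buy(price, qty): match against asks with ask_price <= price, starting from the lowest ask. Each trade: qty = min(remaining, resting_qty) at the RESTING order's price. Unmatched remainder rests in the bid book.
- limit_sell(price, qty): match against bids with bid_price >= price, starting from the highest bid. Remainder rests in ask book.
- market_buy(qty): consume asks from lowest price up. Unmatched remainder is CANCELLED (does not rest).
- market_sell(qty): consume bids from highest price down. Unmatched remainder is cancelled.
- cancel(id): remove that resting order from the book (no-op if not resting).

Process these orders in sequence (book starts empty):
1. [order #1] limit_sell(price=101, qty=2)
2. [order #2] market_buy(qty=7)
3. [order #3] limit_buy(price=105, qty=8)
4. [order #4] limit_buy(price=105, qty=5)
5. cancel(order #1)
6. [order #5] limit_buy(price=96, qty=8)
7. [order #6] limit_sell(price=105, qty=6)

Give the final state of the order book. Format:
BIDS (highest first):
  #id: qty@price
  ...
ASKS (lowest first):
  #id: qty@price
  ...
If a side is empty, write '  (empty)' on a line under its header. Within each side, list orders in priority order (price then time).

After op 1 [order #1] limit_sell(price=101, qty=2): fills=none; bids=[-] asks=[#1:2@101]
After op 2 [order #2] market_buy(qty=7): fills=#2x#1:2@101; bids=[-] asks=[-]
After op 3 [order #3] limit_buy(price=105, qty=8): fills=none; bids=[#3:8@105] asks=[-]
After op 4 [order #4] limit_buy(price=105, qty=5): fills=none; bids=[#3:8@105 #4:5@105] asks=[-]
After op 5 cancel(order #1): fills=none; bids=[#3:8@105 #4:5@105] asks=[-]
After op 6 [order #5] limit_buy(price=96, qty=8): fills=none; bids=[#3:8@105 #4:5@105 #5:8@96] asks=[-]
After op 7 [order #6] limit_sell(price=105, qty=6): fills=#3x#6:6@105; bids=[#3:2@105 #4:5@105 #5:8@96] asks=[-]

Answer: BIDS (highest first):
  #3: 2@105
  #4: 5@105
  #5: 8@96
ASKS (lowest first):
  (empty)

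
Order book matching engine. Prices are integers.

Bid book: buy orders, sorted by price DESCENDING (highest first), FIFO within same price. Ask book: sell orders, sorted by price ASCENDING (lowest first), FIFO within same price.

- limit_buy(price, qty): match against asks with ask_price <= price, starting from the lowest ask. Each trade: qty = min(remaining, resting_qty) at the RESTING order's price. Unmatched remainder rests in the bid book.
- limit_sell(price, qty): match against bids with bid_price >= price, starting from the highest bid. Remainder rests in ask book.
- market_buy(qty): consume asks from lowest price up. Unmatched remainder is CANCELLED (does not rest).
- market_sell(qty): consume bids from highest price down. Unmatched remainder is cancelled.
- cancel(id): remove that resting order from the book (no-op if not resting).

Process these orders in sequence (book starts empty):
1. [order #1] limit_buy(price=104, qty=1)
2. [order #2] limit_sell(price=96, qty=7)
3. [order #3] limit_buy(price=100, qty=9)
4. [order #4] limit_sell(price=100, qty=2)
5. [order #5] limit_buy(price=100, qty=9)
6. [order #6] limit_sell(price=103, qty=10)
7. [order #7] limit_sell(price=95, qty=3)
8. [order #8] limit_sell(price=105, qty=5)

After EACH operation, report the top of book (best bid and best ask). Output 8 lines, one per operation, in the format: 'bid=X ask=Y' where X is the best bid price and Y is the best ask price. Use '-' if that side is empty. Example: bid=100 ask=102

Answer: bid=104 ask=-
bid=- ask=96
bid=100 ask=-
bid=100 ask=-
bid=100 ask=-
bid=100 ask=103
bid=100 ask=103
bid=100 ask=103

Derivation:
After op 1 [order #1] limit_buy(price=104, qty=1): fills=none; bids=[#1:1@104] asks=[-]
After op 2 [order #2] limit_sell(price=96, qty=7): fills=#1x#2:1@104; bids=[-] asks=[#2:6@96]
After op 3 [order #3] limit_buy(price=100, qty=9): fills=#3x#2:6@96; bids=[#3:3@100] asks=[-]
After op 4 [order #4] limit_sell(price=100, qty=2): fills=#3x#4:2@100; bids=[#3:1@100] asks=[-]
After op 5 [order #5] limit_buy(price=100, qty=9): fills=none; bids=[#3:1@100 #5:9@100] asks=[-]
After op 6 [order #6] limit_sell(price=103, qty=10): fills=none; bids=[#3:1@100 #5:9@100] asks=[#6:10@103]
After op 7 [order #7] limit_sell(price=95, qty=3): fills=#3x#7:1@100 #5x#7:2@100; bids=[#5:7@100] asks=[#6:10@103]
After op 8 [order #8] limit_sell(price=105, qty=5): fills=none; bids=[#5:7@100] asks=[#6:10@103 #8:5@105]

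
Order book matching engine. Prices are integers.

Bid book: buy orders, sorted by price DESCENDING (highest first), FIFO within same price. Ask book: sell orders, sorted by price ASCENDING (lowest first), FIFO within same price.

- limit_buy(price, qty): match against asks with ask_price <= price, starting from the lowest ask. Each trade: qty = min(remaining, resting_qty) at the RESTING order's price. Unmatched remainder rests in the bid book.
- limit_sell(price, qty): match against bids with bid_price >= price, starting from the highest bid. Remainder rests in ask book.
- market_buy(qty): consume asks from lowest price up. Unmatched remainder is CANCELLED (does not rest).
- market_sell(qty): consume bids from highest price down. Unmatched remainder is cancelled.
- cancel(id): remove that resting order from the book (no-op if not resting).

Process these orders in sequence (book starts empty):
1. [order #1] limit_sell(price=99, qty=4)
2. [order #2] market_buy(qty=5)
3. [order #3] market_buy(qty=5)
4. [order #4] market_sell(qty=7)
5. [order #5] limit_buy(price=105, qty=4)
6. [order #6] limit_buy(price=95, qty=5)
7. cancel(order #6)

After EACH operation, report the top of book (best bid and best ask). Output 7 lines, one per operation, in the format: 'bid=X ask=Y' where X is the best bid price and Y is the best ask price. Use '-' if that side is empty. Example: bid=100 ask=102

Answer: bid=- ask=99
bid=- ask=-
bid=- ask=-
bid=- ask=-
bid=105 ask=-
bid=105 ask=-
bid=105 ask=-

Derivation:
After op 1 [order #1] limit_sell(price=99, qty=4): fills=none; bids=[-] asks=[#1:4@99]
After op 2 [order #2] market_buy(qty=5): fills=#2x#1:4@99; bids=[-] asks=[-]
After op 3 [order #3] market_buy(qty=5): fills=none; bids=[-] asks=[-]
After op 4 [order #4] market_sell(qty=7): fills=none; bids=[-] asks=[-]
After op 5 [order #5] limit_buy(price=105, qty=4): fills=none; bids=[#5:4@105] asks=[-]
After op 6 [order #6] limit_buy(price=95, qty=5): fills=none; bids=[#5:4@105 #6:5@95] asks=[-]
After op 7 cancel(order #6): fills=none; bids=[#5:4@105] asks=[-]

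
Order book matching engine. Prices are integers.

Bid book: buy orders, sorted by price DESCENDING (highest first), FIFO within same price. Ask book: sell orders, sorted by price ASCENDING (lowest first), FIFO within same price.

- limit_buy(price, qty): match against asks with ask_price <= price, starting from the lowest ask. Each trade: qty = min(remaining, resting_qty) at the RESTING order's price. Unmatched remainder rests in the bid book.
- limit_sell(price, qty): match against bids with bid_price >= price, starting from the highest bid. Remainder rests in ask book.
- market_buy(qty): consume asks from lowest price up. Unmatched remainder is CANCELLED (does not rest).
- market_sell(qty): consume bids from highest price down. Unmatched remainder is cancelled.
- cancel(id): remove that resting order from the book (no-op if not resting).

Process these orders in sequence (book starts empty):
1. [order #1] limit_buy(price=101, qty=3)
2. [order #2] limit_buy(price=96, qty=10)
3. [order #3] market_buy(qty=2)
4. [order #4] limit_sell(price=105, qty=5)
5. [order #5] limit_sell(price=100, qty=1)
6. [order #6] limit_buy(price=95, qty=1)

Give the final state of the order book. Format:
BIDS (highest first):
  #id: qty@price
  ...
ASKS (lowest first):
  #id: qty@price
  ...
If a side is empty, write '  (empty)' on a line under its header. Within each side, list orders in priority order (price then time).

Answer: BIDS (highest first):
  #1: 2@101
  #2: 10@96
  #6: 1@95
ASKS (lowest first):
  #4: 5@105

Derivation:
After op 1 [order #1] limit_buy(price=101, qty=3): fills=none; bids=[#1:3@101] asks=[-]
After op 2 [order #2] limit_buy(price=96, qty=10): fills=none; bids=[#1:3@101 #2:10@96] asks=[-]
After op 3 [order #3] market_buy(qty=2): fills=none; bids=[#1:3@101 #2:10@96] asks=[-]
After op 4 [order #4] limit_sell(price=105, qty=5): fills=none; bids=[#1:3@101 #2:10@96] asks=[#4:5@105]
After op 5 [order #5] limit_sell(price=100, qty=1): fills=#1x#5:1@101; bids=[#1:2@101 #2:10@96] asks=[#4:5@105]
After op 6 [order #6] limit_buy(price=95, qty=1): fills=none; bids=[#1:2@101 #2:10@96 #6:1@95] asks=[#4:5@105]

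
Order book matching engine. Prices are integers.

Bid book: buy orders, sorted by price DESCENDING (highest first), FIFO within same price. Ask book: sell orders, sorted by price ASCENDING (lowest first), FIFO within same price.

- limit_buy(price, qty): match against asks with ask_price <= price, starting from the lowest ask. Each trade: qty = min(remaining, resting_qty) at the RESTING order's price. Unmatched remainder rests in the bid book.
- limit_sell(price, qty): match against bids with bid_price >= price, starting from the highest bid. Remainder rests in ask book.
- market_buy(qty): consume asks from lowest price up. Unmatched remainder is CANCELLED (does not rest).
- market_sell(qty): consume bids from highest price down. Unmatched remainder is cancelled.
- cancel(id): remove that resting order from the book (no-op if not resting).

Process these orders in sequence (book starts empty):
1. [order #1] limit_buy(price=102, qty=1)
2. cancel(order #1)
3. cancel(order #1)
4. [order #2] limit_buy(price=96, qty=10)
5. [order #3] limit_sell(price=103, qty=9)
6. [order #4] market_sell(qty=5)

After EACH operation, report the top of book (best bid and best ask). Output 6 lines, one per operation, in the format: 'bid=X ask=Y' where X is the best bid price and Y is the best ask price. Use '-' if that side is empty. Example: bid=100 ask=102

Answer: bid=102 ask=-
bid=- ask=-
bid=- ask=-
bid=96 ask=-
bid=96 ask=103
bid=96 ask=103

Derivation:
After op 1 [order #1] limit_buy(price=102, qty=1): fills=none; bids=[#1:1@102] asks=[-]
After op 2 cancel(order #1): fills=none; bids=[-] asks=[-]
After op 3 cancel(order #1): fills=none; bids=[-] asks=[-]
After op 4 [order #2] limit_buy(price=96, qty=10): fills=none; bids=[#2:10@96] asks=[-]
After op 5 [order #3] limit_sell(price=103, qty=9): fills=none; bids=[#2:10@96] asks=[#3:9@103]
After op 6 [order #4] market_sell(qty=5): fills=#2x#4:5@96; bids=[#2:5@96] asks=[#3:9@103]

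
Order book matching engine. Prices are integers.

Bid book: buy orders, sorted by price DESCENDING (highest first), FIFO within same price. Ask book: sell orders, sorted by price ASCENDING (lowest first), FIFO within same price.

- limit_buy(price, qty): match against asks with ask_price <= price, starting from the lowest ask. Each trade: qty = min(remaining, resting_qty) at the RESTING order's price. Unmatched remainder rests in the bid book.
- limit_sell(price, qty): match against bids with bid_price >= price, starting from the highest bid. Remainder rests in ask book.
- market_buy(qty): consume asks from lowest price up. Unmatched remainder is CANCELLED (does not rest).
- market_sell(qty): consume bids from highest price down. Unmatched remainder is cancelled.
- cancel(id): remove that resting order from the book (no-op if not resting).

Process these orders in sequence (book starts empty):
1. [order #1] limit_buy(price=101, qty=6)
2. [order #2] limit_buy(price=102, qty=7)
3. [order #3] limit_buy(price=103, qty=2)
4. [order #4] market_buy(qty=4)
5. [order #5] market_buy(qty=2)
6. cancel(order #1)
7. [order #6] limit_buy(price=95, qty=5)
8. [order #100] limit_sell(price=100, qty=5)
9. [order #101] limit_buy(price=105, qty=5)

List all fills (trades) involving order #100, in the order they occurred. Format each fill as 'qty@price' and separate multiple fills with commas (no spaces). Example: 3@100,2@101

After op 1 [order #1] limit_buy(price=101, qty=6): fills=none; bids=[#1:6@101] asks=[-]
After op 2 [order #2] limit_buy(price=102, qty=7): fills=none; bids=[#2:7@102 #1:6@101] asks=[-]
After op 3 [order #3] limit_buy(price=103, qty=2): fills=none; bids=[#3:2@103 #2:7@102 #1:6@101] asks=[-]
After op 4 [order #4] market_buy(qty=4): fills=none; bids=[#3:2@103 #2:7@102 #1:6@101] asks=[-]
After op 5 [order #5] market_buy(qty=2): fills=none; bids=[#3:2@103 #2:7@102 #1:6@101] asks=[-]
After op 6 cancel(order #1): fills=none; bids=[#3:2@103 #2:7@102] asks=[-]
After op 7 [order #6] limit_buy(price=95, qty=5): fills=none; bids=[#3:2@103 #2:7@102 #6:5@95] asks=[-]
After op 8 [order #100] limit_sell(price=100, qty=5): fills=#3x#100:2@103 #2x#100:3@102; bids=[#2:4@102 #6:5@95] asks=[-]
After op 9 [order #101] limit_buy(price=105, qty=5): fills=none; bids=[#101:5@105 #2:4@102 #6:5@95] asks=[-]

Answer: 2@103,3@102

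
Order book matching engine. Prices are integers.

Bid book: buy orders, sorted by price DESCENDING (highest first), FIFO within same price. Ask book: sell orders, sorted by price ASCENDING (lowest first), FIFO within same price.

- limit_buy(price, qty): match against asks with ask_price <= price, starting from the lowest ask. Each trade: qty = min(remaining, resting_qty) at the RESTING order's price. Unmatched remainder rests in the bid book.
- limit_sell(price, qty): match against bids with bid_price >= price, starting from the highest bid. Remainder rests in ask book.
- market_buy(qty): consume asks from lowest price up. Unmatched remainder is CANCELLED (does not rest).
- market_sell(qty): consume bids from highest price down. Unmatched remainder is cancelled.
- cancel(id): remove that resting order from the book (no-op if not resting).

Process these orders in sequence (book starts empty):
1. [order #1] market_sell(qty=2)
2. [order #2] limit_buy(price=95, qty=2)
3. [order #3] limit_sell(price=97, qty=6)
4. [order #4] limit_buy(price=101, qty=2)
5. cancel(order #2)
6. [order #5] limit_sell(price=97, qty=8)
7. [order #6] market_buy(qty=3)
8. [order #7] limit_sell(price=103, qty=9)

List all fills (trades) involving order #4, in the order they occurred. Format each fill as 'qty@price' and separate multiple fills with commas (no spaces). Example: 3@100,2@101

Answer: 2@97

Derivation:
After op 1 [order #1] market_sell(qty=2): fills=none; bids=[-] asks=[-]
After op 2 [order #2] limit_buy(price=95, qty=2): fills=none; bids=[#2:2@95] asks=[-]
After op 3 [order #3] limit_sell(price=97, qty=6): fills=none; bids=[#2:2@95] asks=[#3:6@97]
After op 4 [order #4] limit_buy(price=101, qty=2): fills=#4x#3:2@97; bids=[#2:2@95] asks=[#3:4@97]
After op 5 cancel(order #2): fills=none; bids=[-] asks=[#3:4@97]
After op 6 [order #5] limit_sell(price=97, qty=8): fills=none; bids=[-] asks=[#3:4@97 #5:8@97]
After op 7 [order #6] market_buy(qty=3): fills=#6x#3:3@97; bids=[-] asks=[#3:1@97 #5:8@97]
After op 8 [order #7] limit_sell(price=103, qty=9): fills=none; bids=[-] asks=[#3:1@97 #5:8@97 #7:9@103]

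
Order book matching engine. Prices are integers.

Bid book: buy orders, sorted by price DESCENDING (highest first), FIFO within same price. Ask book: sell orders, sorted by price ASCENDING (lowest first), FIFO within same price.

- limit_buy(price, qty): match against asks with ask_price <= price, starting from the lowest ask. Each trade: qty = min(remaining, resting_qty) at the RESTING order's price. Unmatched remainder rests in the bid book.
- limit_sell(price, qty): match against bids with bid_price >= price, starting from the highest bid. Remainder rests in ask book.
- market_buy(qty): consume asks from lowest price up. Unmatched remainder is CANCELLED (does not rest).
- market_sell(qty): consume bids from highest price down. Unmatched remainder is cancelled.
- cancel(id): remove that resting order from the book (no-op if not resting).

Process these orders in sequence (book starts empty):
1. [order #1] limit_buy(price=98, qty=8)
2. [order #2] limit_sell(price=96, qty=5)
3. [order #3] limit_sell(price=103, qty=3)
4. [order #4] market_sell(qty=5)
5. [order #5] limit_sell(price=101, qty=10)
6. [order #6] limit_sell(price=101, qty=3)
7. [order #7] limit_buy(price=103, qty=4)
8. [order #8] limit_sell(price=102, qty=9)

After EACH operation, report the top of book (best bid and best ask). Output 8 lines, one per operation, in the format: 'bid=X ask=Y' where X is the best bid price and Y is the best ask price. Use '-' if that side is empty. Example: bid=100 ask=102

Answer: bid=98 ask=-
bid=98 ask=-
bid=98 ask=103
bid=- ask=103
bid=- ask=101
bid=- ask=101
bid=- ask=101
bid=- ask=101

Derivation:
After op 1 [order #1] limit_buy(price=98, qty=8): fills=none; bids=[#1:8@98] asks=[-]
After op 2 [order #2] limit_sell(price=96, qty=5): fills=#1x#2:5@98; bids=[#1:3@98] asks=[-]
After op 3 [order #3] limit_sell(price=103, qty=3): fills=none; bids=[#1:3@98] asks=[#3:3@103]
After op 4 [order #4] market_sell(qty=5): fills=#1x#4:3@98; bids=[-] asks=[#3:3@103]
After op 5 [order #5] limit_sell(price=101, qty=10): fills=none; bids=[-] asks=[#5:10@101 #3:3@103]
After op 6 [order #6] limit_sell(price=101, qty=3): fills=none; bids=[-] asks=[#5:10@101 #6:3@101 #3:3@103]
After op 7 [order #7] limit_buy(price=103, qty=4): fills=#7x#5:4@101; bids=[-] asks=[#5:6@101 #6:3@101 #3:3@103]
After op 8 [order #8] limit_sell(price=102, qty=9): fills=none; bids=[-] asks=[#5:6@101 #6:3@101 #8:9@102 #3:3@103]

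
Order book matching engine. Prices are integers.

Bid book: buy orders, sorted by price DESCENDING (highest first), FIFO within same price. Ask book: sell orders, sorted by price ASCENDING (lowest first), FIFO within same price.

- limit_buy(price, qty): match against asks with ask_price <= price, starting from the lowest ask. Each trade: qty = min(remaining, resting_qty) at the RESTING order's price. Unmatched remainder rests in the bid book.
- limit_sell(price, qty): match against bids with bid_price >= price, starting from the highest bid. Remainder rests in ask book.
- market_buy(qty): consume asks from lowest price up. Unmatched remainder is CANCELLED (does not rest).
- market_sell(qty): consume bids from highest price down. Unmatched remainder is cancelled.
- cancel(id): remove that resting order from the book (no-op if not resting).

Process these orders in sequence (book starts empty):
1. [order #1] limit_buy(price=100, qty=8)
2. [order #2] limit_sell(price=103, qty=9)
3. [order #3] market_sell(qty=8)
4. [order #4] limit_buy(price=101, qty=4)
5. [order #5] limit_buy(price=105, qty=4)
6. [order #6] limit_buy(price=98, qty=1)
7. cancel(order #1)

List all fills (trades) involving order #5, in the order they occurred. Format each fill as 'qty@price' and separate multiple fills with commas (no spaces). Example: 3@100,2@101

After op 1 [order #1] limit_buy(price=100, qty=8): fills=none; bids=[#1:8@100] asks=[-]
After op 2 [order #2] limit_sell(price=103, qty=9): fills=none; bids=[#1:8@100] asks=[#2:9@103]
After op 3 [order #3] market_sell(qty=8): fills=#1x#3:8@100; bids=[-] asks=[#2:9@103]
After op 4 [order #4] limit_buy(price=101, qty=4): fills=none; bids=[#4:4@101] asks=[#2:9@103]
After op 5 [order #5] limit_buy(price=105, qty=4): fills=#5x#2:4@103; bids=[#4:4@101] asks=[#2:5@103]
After op 6 [order #6] limit_buy(price=98, qty=1): fills=none; bids=[#4:4@101 #6:1@98] asks=[#2:5@103]
After op 7 cancel(order #1): fills=none; bids=[#4:4@101 #6:1@98] asks=[#2:5@103]

Answer: 4@103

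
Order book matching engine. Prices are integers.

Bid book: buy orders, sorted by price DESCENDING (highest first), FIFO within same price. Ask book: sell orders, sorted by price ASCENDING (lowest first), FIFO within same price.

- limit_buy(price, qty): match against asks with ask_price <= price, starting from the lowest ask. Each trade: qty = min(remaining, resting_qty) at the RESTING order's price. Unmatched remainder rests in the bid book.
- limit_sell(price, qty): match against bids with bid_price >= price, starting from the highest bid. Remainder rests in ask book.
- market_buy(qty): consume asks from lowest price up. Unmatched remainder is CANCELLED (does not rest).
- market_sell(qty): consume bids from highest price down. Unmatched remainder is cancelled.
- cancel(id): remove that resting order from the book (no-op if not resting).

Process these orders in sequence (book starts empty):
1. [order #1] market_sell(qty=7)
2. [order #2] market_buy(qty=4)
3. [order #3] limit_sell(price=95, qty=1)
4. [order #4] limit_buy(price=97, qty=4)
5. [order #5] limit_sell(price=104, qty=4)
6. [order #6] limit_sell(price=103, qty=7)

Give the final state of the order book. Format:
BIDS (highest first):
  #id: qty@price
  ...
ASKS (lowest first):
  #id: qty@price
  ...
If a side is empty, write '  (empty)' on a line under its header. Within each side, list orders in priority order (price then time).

After op 1 [order #1] market_sell(qty=7): fills=none; bids=[-] asks=[-]
After op 2 [order #2] market_buy(qty=4): fills=none; bids=[-] asks=[-]
After op 3 [order #3] limit_sell(price=95, qty=1): fills=none; bids=[-] asks=[#3:1@95]
After op 4 [order #4] limit_buy(price=97, qty=4): fills=#4x#3:1@95; bids=[#4:3@97] asks=[-]
After op 5 [order #5] limit_sell(price=104, qty=4): fills=none; bids=[#4:3@97] asks=[#5:4@104]
After op 6 [order #6] limit_sell(price=103, qty=7): fills=none; bids=[#4:3@97] asks=[#6:7@103 #5:4@104]

Answer: BIDS (highest first):
  #4: 3@97
ASKS (lowest first):
  #6: 7@103
  #5: 4@104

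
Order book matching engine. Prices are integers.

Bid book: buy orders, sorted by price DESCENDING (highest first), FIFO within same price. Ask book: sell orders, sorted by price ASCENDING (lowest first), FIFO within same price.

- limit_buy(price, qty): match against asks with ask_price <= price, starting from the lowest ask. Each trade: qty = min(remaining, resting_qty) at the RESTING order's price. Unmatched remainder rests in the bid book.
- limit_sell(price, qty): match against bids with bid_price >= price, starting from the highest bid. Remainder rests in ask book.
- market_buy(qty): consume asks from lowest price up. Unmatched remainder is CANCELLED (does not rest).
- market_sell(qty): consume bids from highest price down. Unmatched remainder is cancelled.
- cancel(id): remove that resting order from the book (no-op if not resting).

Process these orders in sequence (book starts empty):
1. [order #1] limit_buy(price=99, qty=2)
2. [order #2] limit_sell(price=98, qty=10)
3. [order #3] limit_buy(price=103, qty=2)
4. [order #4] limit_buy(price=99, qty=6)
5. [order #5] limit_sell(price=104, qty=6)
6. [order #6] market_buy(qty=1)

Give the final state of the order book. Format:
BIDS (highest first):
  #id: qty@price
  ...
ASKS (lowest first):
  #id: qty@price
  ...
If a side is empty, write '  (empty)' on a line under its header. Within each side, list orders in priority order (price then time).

After op 1 [order #1] limit_buy(price=99, qty=2): fills=none; bids=[#1:2@99] asks=[-]
After op 2 [order #2] limit_sell(price=98, qty=10): fills=#1x#2:2@99; bids=[-] asks=[#2:8@98]
After op 3 [order #3] limit_buy(price=103, qty=2): fills=#3x#2:2@98; bids=[-] asks=[#2:6@98]
After op 4 [order #4] limit_buy(price=99, qty=6): fills=#4x#2:6@98; bids=[-] asks=[-]
After op 5 [order #5] limit_sell(price=104, qty=6): fills=none; bids=[-] asks=[#5:6@104]
After op 6 [order #6] market_buy(qty=1): fills=#6x#5:1@104; bids=[-] asks=[#5:5@104]

Answer: BIDS (highest first):
  (empty)
ASKS (lowest first):
  #5: 5@104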